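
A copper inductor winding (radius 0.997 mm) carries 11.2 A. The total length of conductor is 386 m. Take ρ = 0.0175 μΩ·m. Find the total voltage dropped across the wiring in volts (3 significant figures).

ρ = 0.0175 μΩ·m = 1.75×10^-8 Ω·m
A = πr² = π(9.9700e-04 m)² = 3.123e-06 m²
R = ρL/A = (1.75×10^-8)(386)/(3.123e-06) = 2.163 Ω
V = IR = 11.2 × 2.163 = 24.2 V

24.2 V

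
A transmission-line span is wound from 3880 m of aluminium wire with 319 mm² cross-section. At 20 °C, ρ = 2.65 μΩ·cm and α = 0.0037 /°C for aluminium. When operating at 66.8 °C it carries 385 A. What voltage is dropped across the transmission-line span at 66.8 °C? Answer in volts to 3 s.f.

ρ = 2.65 μΩ·cm = 2.65×10^-8 Ω·m
A = 319 mm² = 3.190e-04 m²
R₍20₎ = ρL/A = (2.65×10^-8)(3880)/(3.190e-04) = 0.3223 Ω
R₍66.8₎ = R₍20₎(1 + αΔT) = 0.3223 × (1 + 0.0037×46.8) = 0.3781 Ω
V = IR = 385 × 0.3781 = 146 V

146 V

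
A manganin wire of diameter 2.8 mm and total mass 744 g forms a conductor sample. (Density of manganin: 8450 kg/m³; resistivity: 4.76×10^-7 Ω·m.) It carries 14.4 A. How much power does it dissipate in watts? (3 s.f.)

229 W

A = π(d/2)² = π(1.4000e-03 m)² = 6.1575e-06 m²
L = m/(density·A) = 0.744/(8450×6.1575e-06) = 14.3 m
R = ρL/A = (4.76×10^-7)(14.3)/(6.1575e-06) = 1.105 Ω
P = I²R = (14.4)² × 1.105 = 229 W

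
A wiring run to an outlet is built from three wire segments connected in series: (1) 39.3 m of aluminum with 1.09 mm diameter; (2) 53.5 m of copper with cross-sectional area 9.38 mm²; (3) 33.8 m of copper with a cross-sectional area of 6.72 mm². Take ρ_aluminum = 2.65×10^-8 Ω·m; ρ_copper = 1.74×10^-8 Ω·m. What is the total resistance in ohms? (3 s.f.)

Seg 1: A = π(d/2)² = π(5.4500e-04 m)² = 9.331e-07 m²
R_1 = (2.65×10^-8)(39.3)/(9.331e-07) = 1.116 Ω
Seg 2: A = 9.38 mm² = 9.380e-06 m²
R_2 = (1.74×10^-8)(53.5)/(9.380e-06) = 0.09924 Ω
Seg 3: A = 6.72 mm² = 6.720e-06 m²
R_3 = (1.74×10^-8)(33.8)/(6.720e-06) = 0.08752 Ω
R_total = R_1 + R_2 + R_3 = 1.30 Ω

1.30 Ω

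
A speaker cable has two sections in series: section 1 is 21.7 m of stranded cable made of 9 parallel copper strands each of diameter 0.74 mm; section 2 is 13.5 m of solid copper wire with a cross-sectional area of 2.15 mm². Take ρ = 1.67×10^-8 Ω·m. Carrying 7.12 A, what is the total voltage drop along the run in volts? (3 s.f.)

Section 1: A_strand = π(3.7000e-04)² = 4.301e-07 m²; R₁ = ρL/(N·A_s) = (1.67×10^-8)(21.7)/(9×4.301e-07) = 0.09362 Ω
Section 2: A = 2.15 mm² = 2.150e-06 m²
R₂ = (1.67×10^-8)(13.5)/(2.150e-06) = 0.1049 Ω
R = R₁ + R₂ = 0.1985 Ω
V = IR = 7.12 × 0.1985 = 1.41 V

1.41 V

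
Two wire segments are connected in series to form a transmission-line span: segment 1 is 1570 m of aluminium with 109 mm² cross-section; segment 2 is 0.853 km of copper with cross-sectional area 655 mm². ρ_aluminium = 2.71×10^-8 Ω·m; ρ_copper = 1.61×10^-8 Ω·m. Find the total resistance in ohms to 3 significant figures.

0.411 Ω

Segment 1: A = 109 mm² = 1.090e-04 m²
R₁ = ρL/A = (2.71×10^-8)(1570)/(1.090e-04) = 0.3903 Ω
Segment 2: A = 655 mm² = 6.550e-04 m²
R₂ = (1.61×10^-8)(853)/(6.550e-04) = 0.02097 Ω
R = R₁ + R₂ = 0.411 Ω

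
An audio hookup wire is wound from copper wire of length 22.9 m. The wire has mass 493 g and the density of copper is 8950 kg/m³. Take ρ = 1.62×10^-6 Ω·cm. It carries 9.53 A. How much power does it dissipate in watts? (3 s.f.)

14.0 W

ρ = 1.62×10^-6 Ω·cm = 1.62×10^-8 Ω·m
A = m/(density·L) = 0.493/(8950×22.9) = 2.4054e-06 m²
R = ρL/A = (1.62×10^-8)(22.9)/(2.4054e-06) = 0.1542 Ω
P = I²R = (9.53)² × 0.1542 = 14.0 W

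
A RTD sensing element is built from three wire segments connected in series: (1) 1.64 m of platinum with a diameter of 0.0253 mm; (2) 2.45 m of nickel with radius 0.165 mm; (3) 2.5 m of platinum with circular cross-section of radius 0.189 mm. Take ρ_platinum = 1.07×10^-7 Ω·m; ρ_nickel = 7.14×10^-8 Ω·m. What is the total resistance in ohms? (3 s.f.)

353 Ω

Seg 1: A = π(d/2)² = π(1.2650e-05 m)² = 5.027e-10 m²
R_1 = (1.07×10^-7)(1.64)/(5.027e-10) = 349.1 Ω
Seg 2: A = πr² = π(1.6500e-04 m)² = 8.553e-08 m²
R_2 = (7.14×10^-8)(2.45)/(8.553e-08) = 2.045 Ω
Seg 3: A = πr² = π(1.8900e-04 m)² = 1.122e-07 m²
R_3 = (1.07×10^-7)(2.5)/(1.122e-07) = 2.384 Ω
R_total = R_1 + R_2 + R_3 = 353 Ω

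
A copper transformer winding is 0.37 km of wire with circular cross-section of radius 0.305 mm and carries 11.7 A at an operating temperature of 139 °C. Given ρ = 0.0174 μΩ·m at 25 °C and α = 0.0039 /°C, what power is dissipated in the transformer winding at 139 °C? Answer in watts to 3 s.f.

4360 W

ρ = 0.0174 μΩ·m = 1.74×10^-8 Ω·m
A = πr² = π(3.0500e-04 m)² = 2.922e-07 m²
R₍25₎ = ρL/A = (1.74×10^-8)(370)/(2.922e-07) = 22.03 Ω
R₍139₎ = R₍25₎(1 + αΔT) = 22.03 × (1 + 0.0039×114) = 31.82 Ω
P = I²R = (11.7)² × 31.82 = 4360 W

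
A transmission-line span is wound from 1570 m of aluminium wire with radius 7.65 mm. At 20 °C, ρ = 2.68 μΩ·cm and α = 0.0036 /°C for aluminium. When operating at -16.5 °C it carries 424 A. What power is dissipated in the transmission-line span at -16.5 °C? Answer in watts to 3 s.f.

35700 W

ρ = 2.68 μΩ·cm = 2.68×10^-8 Ω·m
A = πr² = π(7.6500e-03 m)² = 1.839e-04 m²
R₍20₎ = ρL/A = (2.68×10^-8)(1570)/(1.839e-04) = 0.2289 Ω
R₍-16.5₎ = R₍20₎(1 + αΔT) = 0.2289 × (1 + 0.0036×-36.5) = 0.1988 Ω
P = I²R = (424)² × 0.1988 = 35700 W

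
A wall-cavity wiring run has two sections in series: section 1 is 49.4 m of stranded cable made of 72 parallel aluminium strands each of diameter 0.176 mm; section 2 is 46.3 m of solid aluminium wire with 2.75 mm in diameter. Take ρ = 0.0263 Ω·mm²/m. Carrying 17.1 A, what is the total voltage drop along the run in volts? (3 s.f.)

ρ = 0.0263 Ω·mm²/m = 2.63×10^-8 Ω·m
Section 1: A_strand = π(8.8000e-05)² = 2.433e-08 m²; R₁ = ρL/(N·A_s) = (2.63×10^-8)(49.4)/(72×2.433e-08) = 0.7417 Ω
Section 2: A = π(d/2)² = π(1.3750e-03 m)² = 5.940e-06 m²
R₂ = (2.63×10^-8)(46.3)/(5.940e-06) = 0.205 Ω
R = R₁ + R₂ = 0.9467 Ω
V = IR = 17.1 × 0.9467 = 16.2 V

16.2 V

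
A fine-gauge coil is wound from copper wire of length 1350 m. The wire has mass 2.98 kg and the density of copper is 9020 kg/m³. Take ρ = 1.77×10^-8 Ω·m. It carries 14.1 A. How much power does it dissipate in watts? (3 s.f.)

19400 W

A = m/(density·L) = 2.98/(9020×1350) = 2.4472e-07 m²
R = ρL/A = (1.77×10^-8)(1350)/(2.4472e-07) = 97.64 Ω
P = I²R = (14.1)² × 97.64 = 19400 W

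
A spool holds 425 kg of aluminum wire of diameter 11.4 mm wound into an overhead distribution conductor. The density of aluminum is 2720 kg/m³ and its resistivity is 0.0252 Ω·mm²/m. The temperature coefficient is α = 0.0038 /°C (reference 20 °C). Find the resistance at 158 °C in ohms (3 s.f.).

0.576 Ω

ρ = 0.0252 Ω·mm²/m = 2.52×10^-8 Ω·m
A = π(d/2)² = π(5.7000e-03 m)² = 1.0207e-04 m²
L = m/(density·A) = 425/(2720×1.0207e-04) = 1531 m
R = ρL/A = (2.52×10^-8)(1531)/(1.0207e-04) = 0.3779 Ω
R(158 °C) = 0.3779 × (1 + 0.0038×138) = 0.576 Ω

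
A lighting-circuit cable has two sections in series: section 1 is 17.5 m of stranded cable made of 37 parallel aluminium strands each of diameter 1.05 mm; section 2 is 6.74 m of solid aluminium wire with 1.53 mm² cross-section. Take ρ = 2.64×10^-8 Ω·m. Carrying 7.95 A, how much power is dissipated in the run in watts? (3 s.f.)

8.26 W

Section 1: A_strand = π(5.2500e-04)² = 8.659e-07 m²; R₁ = ρL/(N·A_s) = (2.64×10^-8)(17.5)/(37×8.659e-07) = 0.01442 Ω
Section 2: A = 1.53 mm² = 1.530e-06 m²
R₂ = (2.64×10^-8)(6.74)/(1.530e-06) = 0.1163 Ω
R = R₁ + R₂ = 0.1307 Ω
P = I²R = (7.95)² × 0.1307 = 8.26 W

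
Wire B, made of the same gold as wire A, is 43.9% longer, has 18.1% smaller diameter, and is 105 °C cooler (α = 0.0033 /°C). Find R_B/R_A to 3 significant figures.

R ∝ ρL/d² with ρ ∝ (1+αΔT), so R_B/R_A = (1 + 43.9/100) × (1 − 18.1/100)⁻² × (1 − 0.0033×105)
= 1.439 × 1.491 × 0.6535 = 1.40

1.40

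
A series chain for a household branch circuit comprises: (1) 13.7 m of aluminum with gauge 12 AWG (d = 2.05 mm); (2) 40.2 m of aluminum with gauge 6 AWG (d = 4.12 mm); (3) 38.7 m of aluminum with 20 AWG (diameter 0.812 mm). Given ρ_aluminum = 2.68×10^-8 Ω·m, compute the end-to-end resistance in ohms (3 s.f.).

Seg 1: A = π(2.05/2 mm)² = π(1.0250e-03 m)² = 3.301e-06 m²
R_1 = (2.68×10^-8)(13.7)/(3.301e-06) = 0.1112 Ω
Seg 2: A = π(4.12/2 mm)² = π(2.0600e-03 m)² = 1.333e-05 m²
R_2 = (2.68×10^-8)(40.2)/(1.333e-05) = 0.08081 Ω
Seg 3: A = π(0.812/2 mm)² = π(4.0600e-04 m)² = 5.178e-07 m²
R_3 = (2.68×10^-8)(38.7)/(5.178e-07) = 2.003 Ω
R_total = R_1 + R_2 + R_3 = 2.19 Ω

2.19 Ω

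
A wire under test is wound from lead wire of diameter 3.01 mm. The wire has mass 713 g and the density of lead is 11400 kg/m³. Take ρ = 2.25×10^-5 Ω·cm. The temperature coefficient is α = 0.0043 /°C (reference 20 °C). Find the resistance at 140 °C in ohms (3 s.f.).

0.421 Ω

ρ = 2.25×10^-5 Ω·cm = 2.25×10^-7 Ω·m
A = π(d/2)² = π(1.5050e-03 m)² = 7.1158e-06 m²
L = m/(density·A) = 0.713/(11400×7.1158e-06) = 8.789 m
R = ρL/A = (2.25×10^-7)(8.789)/(7.1158e-06) = 0.2779 Ω
R(140 °C) = 0.2779 × (1 + 0.0043×120) = 0.421 Ω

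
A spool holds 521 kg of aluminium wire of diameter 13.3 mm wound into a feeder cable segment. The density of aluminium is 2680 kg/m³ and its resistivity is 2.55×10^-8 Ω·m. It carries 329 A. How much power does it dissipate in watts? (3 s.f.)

A = π(d/2)² = π(6.6500e-03 m)² = 1.3893e-04 m²
L = m/(density·A) = 521/(2680×1.3893e-04) = 1399 m
R = ρL/A = (2.55×10^-8)(1399)/(1.3893e-04) = 0.2568 Ω
P = I²R = (329)² × 0.2568 = 27800 W

27800 W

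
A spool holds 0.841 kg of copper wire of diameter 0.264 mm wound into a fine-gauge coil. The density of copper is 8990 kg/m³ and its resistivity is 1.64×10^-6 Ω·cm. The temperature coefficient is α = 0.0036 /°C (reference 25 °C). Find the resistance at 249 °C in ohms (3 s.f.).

925 Ω

ρ = 1.64×10^-6 Ω·cm = 1.64×10^-8 Ω·m
A = π(d/2)² = π(1.3200e-04 m)² = 5.4739e-08 m²
L = m/(density·A) = 0.841/(8990×5.4739e-08) = 1709 m
R = ρL/A = (1.64×10^-8)(1709)/(5.4739e-08) = 512 Ω
R(249 °C) = 512 × (1 + 0.0036×224) = 925 Ω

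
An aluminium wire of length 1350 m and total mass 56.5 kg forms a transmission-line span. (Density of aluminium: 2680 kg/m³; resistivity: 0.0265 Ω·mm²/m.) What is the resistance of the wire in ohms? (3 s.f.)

ρ = 0.0265 Ω·mm²/m = 2.65×10^-8 Ω·m
A = m/(density·L) = 56.5/(2680×1350) = 1.5616e-05 m²
R = ρL/A = (2.65×10^-8)(1350)/(1.5616e-05) = 2.29 Ω

2.29 Ω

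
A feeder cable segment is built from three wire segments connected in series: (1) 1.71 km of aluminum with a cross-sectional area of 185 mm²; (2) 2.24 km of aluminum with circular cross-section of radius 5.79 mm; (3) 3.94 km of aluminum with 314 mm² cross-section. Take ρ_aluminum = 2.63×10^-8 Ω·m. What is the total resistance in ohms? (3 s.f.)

1.13 Ω

Seg 1: A = 185 mm² = 1.850e-04 m²
R_1 = (2.63×10^-8)(1710)/(1.850e-04) = 0.2431 Ω
Seg 2: A = πr² = π(5.7900e-03 m)² = 1.053e-04 m²
R_2 = (2.63×10^-8)(2240)/(1.053e-04) = 0.5594 Ω
Seg 3: A = 314 mm² = 3.140e-04 m²
R_3 = (2.63×10^-8)(3940)/(3.140e-04) = 0.33 Ω
R_total = R_1 + R_2 + R_3 = 1.13 Ω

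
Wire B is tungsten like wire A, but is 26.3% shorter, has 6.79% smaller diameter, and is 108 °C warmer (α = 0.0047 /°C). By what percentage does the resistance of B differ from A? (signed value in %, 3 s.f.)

R ∝ ρL/d² with ρ ∝ (1+αΔT), so R_B/R_A = (1 − 26.3/100) × (1 − 6.79/100)⁻² × (1 + 0.0047×108)
= 0.737 × 1.151 × 1.508 = 1.279
(R_B − R_A)/R_A = 1.279 − 1 = 27.9%

27.9%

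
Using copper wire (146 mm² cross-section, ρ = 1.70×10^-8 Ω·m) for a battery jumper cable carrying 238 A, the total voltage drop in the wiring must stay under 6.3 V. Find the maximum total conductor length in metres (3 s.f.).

227 m

A = 146 mm² = 1.460e-04 m²
L_max = V_max·A/(1·ρI) = (6.3)(1.460e-04)/(1.70×10^-8×238) = 227 m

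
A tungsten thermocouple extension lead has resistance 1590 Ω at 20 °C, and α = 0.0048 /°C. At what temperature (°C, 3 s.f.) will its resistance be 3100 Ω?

R = R₀(1 + α(T − T₀)) ⇒ T = T₀ + (R/R₀ − 1)/α
T = 20 + (3100/1590 − 1)/0.0048 = 20 + (0.9497)/0.0048 = 218 °C

218 °C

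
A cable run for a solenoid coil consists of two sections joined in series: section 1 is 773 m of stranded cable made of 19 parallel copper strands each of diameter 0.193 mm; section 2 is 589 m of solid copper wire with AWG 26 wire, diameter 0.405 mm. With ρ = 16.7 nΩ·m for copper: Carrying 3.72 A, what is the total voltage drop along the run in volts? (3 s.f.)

ρ = 16.7 nΩ·m = 1.67×10^-8 Ω·m
Section 1: A_strand = π(9.6500e-05)² = 2.926e-08 m²; R₁ = ρL/(N·A_s) = (1.67×10^-8)(773)/(19×2.926e-08) = 23.22 Ω
Section 2: A = π(0.405/2 mm)² = π(2.0250e-04 m)² = 1.288e-07 m²
R₂ = (1.67×10^-8)(589)/(1.288e-07) = 76.35 Ω
R = R₁ + R₂ = 99.58 Ω
V = IR = 3.72 × 99.58 = 370 V

370 V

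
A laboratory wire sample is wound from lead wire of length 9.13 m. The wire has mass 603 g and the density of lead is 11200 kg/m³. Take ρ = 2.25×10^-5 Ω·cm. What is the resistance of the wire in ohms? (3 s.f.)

ρ = 2.25×10^-5 Ω·cm = 2.25×10^-7 Ω·m
A = m/(density·L) = 0.603/(11200×9.13) = 5.8970e-06 m²
R = ρL/A = (2.25×10^-7)(9.13)/(5.8970e-06) = 0.348 Ω

0.348 Ω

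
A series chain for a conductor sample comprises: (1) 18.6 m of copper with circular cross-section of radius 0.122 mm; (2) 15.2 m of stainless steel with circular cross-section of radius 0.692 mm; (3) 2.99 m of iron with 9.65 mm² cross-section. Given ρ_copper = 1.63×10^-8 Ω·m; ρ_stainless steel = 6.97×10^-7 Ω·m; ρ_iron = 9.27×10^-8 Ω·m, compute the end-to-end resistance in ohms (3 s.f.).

13.6 Ω

Seg 1: A = πr² = π(1.2200e-04 m)² = 4.676e-08 m²
R_1 = (1.63×10^-8)(18.6)/(4.676e-08) = 6.484 Ω
Seg 2: A = πr² = π(6.9200e-04 m)² = 1.504e-06 m²
R_2 = (6.97×10^-7)(15.2)/(1.504e-06) = 7.042 Ω
Seg 3: A = 9.65 mm² = 9.650e-06 m²
R_3 = (9.27×10^-8)(2.99)/(9.650e-06) = 0.02872 Ω
R_total = R_1 + R_2 + R_3 = 13.6 Ω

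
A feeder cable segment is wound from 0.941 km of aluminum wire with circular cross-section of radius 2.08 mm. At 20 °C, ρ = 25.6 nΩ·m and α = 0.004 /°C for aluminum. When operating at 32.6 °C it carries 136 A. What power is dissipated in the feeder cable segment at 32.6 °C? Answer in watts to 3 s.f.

34400 W

ρ = 25.6 nΩ·m = 2.56×10^-8 Ω·m
A = πr² = π(2.0800e-03 m)² = 1.359e-05 m²
R₍20₎ = ρL/A = (2.56×10^-8)(941)/(1.359e-05) = 1.772 Ω
R₍32.6₎ = R₍20₎(1 + αΔT) = 1.772 × (1 + 0.004×12.6) = 1.862 Ω
P = I²R = (136)² × 1.862 = 34400 W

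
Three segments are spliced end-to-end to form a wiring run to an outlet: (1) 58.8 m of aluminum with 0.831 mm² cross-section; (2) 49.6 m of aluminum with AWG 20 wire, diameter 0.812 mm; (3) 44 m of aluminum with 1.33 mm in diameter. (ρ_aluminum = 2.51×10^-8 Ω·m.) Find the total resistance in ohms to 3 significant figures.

Seg 1: A = 0.831 mm² = 8.310e-07 m²
R_1 = (2.51×10^-8)(58.8)/(8.310e-07) = 1.776 Ω
Seg 2: A = π(0.812/2 mm)² = π(4.0600e-04 m)² = 5.178e-07 m²
R_2 = (2.51×10^-8)(49.6)/(5.178e-07) = 2.404 Ω
Seg 3: A = π(d/2)² = π(6.6500e-04 m)² = 1.389e-06 m²
R_3 = (2.51×10^-8)(44)/(1.389e-06) = 0.7949 Ω
R_total = R_1 + R_2 + R_3 = 4.98 Ω

4.98 Ω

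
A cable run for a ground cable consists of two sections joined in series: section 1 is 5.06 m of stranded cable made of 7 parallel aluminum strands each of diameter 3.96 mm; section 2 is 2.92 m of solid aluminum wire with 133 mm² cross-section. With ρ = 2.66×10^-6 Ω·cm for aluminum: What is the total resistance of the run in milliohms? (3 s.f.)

2.15 mΩ

ρ = 2.66×10^-6 Ω·cm = 2.66×10^-8 Ω·m
Section 1: A_strand = π(1.9800e-03)² = 1.232e-05 m²; R₁ = ρL/(N·A_s) = (2.66×10^-8)(5.06)/(7×1.232e-05) = 0.001561 Ω
Section 2: A = 133 mm² = 1.330e-04 m²
R₂ = (2.66×10^-8)(2.92)/(1.330e-04) = 5.840×10^-4 Ω
R = R₁ + R₂ = 2.15 mΩ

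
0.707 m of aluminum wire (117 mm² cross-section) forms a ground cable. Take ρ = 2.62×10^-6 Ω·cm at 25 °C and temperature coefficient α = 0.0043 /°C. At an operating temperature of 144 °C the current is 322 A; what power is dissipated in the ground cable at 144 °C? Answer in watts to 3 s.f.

ρ = 2.62×10^-6 Ω·cm = 2.62×10^-8 Ω·m
A = 117 mm² = 1.170e-04 m²
R₍25₎ = ρL/A = (2.62×10^-8)(0.707)/(1.170e-04) = 1.583×10^-4 Ω
R₍144₎ = R₍25₎(1 + αΔT) = 1.583×10^-4 × (1 + 0.0043×119) = 2.393×10^-4 Ω
P = I²R = (322)² × 2.393×10^-4 = 24.8 W

24.8 W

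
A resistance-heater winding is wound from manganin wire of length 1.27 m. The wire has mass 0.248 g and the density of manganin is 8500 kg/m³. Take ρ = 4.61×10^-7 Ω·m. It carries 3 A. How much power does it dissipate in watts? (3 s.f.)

A = m/(density·L) = 2.480×10^-4/(8500×1.27) = 2.2974e-08 m²
R = ρL/A = (4.61×10^-7)(1.27)/(2.2974e-08) = 25.48 Ω
P = I²R = (3)² × 25.48 = 229 W

229 W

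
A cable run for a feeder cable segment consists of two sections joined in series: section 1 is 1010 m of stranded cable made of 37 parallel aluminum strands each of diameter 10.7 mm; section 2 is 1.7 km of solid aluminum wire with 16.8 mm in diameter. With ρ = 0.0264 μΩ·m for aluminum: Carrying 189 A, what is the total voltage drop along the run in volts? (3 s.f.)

ρ = 0.0264 μΩ·m = 2.64×10^-8 Ω·m
Section 1: A_strand = π(5.3500e-03)² = 8.992e-05 m²; R₁ = ρL/(N·A_s) = (2.64×10^-8)(1010)/(37×8.992e-05) = 0.008014 Ω
Section 2: A = π(d/2)² = π(8.4000e-03 m)² = 2.217e-04 m²
R₂ = (2.64×10^-8)(1700)/(2.217e-04) = 0.2025 Ω
R = R₁ + R₂ = 0.2105 Ω
V = IR = 189 × 0.2105 = 39.8 V

39.8 V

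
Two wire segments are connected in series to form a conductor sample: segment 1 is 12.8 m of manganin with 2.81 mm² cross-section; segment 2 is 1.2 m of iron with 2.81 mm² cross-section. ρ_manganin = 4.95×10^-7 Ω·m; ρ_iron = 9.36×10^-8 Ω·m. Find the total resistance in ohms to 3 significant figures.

2.29 Ω

Segment 1: A = 2.81 mm² = 2.810e-06 m²
R₁ = ρL/A = (4.95×10^-7)(12.8)/(2.810e-06) = 2.255 Ω
R₂ = (9.36×10^-8)(1.2)/(2.810e-06) = 0.03997 Ω
R = R₁ + R₂ = 2.29 Ω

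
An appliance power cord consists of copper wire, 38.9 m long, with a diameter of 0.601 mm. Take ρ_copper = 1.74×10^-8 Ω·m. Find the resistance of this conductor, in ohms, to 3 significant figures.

A = π(d/2)² = π(3.0050e-04 m)² = 2.837e-07 m²
R = ρL/A = (1.74×10^-8)(38.9 m)/(2.837e-07 m²) = 2.39 Ω

2.39 Ω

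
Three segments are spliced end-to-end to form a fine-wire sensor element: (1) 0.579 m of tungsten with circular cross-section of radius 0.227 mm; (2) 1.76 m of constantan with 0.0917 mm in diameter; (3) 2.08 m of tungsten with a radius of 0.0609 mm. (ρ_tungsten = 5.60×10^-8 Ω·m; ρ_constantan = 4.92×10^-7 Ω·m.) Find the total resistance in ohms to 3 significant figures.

141 Ω

Seg 1: A = πr² = π(2.2700e-04 m)² = 1.619e-07 m²
R_1 = (5.60×10^-8)(0.579)/(1.619e-07) = 0.2003 Ω
Seg 2: A = π(d/2)² = π(4.5850e-05 m)² = 6.604e-09 m²
R_2 = (4.92×10^-7)(1.76)/(6.604e-09) = 131.1 Ω
Seg 3: A = πr² = π(6.0900e-05 m)² = 1.165e-08 m²
R_3 = (5.60×10^-8)(2.08)/(1.165e-08) = 9.997 Ω
R_total = R_1 + R_2 + R_3 = 141 Ω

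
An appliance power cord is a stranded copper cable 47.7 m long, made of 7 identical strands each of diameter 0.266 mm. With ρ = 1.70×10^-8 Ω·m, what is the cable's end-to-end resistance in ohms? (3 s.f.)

2.08 Ω

A_strand = π(1.3300e-04 m)² = 5.557e-08 m²
R_strand = ρL/A = (1.70×10^-8)(47.7)/(5.557e-08) = 14.59 Ω
R_total = R_strand/N = 14.59/7 = 2.08 Ω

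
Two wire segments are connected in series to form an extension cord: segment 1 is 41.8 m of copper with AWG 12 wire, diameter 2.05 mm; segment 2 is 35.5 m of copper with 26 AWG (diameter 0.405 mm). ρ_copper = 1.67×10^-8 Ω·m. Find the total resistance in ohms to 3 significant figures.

Segment 1: A = π(2.05/2 mm)² = π(1.0250e-03 m)² = 3.301e-06 m²
R₁ = ρL/A = (1.67×10^-8)(41.8)/(3.301e-06) = 0.2115 Ω
Segment 2: A = π(0.405/2 mm)² = π(2.0250e-04 m)² = 1.288e-07 m²
R₂ = (1.67×10^-8)(35.5)/(1.288e-07) = 4.602 Ω
R = R₁ + R₂ = 4.81 Ω

4.81 Ω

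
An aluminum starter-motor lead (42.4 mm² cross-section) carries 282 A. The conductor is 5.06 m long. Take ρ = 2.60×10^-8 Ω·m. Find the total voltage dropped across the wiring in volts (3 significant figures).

A = 42.4 mm² = 4.240e-05 m²
R = ρL/A = (2.60×10^-8)(5.06)/(4.240e-05) = 0.003103 Ω
V = IR = 282 × 0.003103 = 0.875 V

0.875 V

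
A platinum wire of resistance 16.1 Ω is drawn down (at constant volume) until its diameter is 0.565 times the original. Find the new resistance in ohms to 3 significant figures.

158 Ω

Volume constant ⇒ L' = L/r² with r = 0.565. R' = ρL'/A' = ρ(L/r²)/(πr²d₀²/4) = R/r⁴.
R' = 9.813 × 16.1 = 158 Ω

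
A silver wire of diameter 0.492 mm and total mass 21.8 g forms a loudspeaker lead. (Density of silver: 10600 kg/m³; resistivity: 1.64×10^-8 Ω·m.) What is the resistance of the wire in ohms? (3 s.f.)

A = π(d/2)² = π(2.4600e-04 m)² = 1.9012e-07 m²
L = m/(density·A) = 0.0218/(10600×1.9012e-07) = 10.82 m
R = ρL/A = (1.64×10^-8)(10.82)/(1.9012e-07) = 0.933 Ω

0.933 Ω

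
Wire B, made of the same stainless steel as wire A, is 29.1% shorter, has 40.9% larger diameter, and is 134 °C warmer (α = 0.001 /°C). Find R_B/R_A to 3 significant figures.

0.405

R ∝ ρL/d² with ρ ∝ (1+αΔT), so R_B/R_A = (1 − 29.1/100) × (1 + 40.9/100)⁻² × (1 + 0.001×134)
= 0.709 × 0.5037 × 1.134 = 0.405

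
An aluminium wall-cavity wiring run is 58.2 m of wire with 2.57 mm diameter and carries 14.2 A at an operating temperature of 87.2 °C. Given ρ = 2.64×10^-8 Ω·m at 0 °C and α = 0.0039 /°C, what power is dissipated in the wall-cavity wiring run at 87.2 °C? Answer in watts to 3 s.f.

80.0 W

A = π(d/2)² = π(1.2850e-03 m)² = 5.187e-06 m²
R₍0₎ = ρL/A = (2.64×10^-8)(58.2)/(5.187e-06) = 0.2962 Ω
R₍87.2₎ = R₍0₎(1 + αΔT) = 0.2962 × (1 + 0.0039×87.2) = 0.3969 Ω
P = I²R = (14.2)² × 0.3969 = 80.0 W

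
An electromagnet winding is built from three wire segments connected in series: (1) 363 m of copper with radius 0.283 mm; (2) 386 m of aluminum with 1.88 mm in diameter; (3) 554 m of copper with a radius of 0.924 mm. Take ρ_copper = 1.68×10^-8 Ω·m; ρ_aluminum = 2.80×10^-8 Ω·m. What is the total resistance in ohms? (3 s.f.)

Seg 1: A = πr² = π(2.8300e-04 m)² = 2.516e-07 m²
R_1 = (1.68×10^-8)(363)/(2.516e-07) = 24.24 Ω
Seg 2: A = π(d/2)² = π(9.4000e-04 m)² = 2.776e-06 m²
R_2 = (2.80×10^-8)(386)/(2.776e-06) = 3.893 Ω
Seg 3: A = πr² = π(9.2400e-04 m)² = 2.682e-06 m²
R_3 = (1.68×10^-8)(554)/(2.682e-06) = 3.47 Ω
R_total = R_1 + R_2 + R_3 = 31.6 Ω

31.6 Ω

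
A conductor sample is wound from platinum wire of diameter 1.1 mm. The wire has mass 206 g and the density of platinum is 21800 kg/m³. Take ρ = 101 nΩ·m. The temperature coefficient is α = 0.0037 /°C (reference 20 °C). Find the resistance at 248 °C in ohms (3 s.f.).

ρ = 101 nΩ·m = 1.01×10^-7 Ω·m
A = π(d/2)² = π(5.5000e-04 m)² = 9.5033e-07 m²
L = m/(density·A) = 0.206/(21800×9.5033e-07) = 9.943 m
R = ρL/A = (1.01×10^-7)(9.943)/(9.5033e-07) = 1.057 Ω
R(248 °C) = 1.057 × (1 + 0.0037×228) = 1.95 Ω

1.95 Ω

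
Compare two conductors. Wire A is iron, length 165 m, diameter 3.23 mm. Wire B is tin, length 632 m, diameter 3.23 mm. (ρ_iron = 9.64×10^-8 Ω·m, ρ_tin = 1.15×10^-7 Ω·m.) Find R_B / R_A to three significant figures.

4.57

R ∝ ρL/d², so R_B/R_A = (ρ_B/ρ_A) × (L_B/L_A)
= (1.15×10^-7/9.64×10^-8) × (632/165) = 4.57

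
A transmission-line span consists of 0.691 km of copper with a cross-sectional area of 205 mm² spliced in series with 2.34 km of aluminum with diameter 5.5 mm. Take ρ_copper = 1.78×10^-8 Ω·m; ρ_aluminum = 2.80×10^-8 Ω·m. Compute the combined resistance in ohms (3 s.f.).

Segment 1: A = 205 mm² = 2.050e-04 m²
R₁ = ρL/A = (1.78×10^-8)(691)/(2.050e-04) = 0.06 Ω
Segment 2: A = π(d/2)² = π(2.7500e-03 m)² = 2.376e-05 m²
R₂ = (2.80×10^-8)(2340)/(2.376e-05) = 2.758 Ω
R = R₁ + R₂ = 2.82 Ω

2.82 Ω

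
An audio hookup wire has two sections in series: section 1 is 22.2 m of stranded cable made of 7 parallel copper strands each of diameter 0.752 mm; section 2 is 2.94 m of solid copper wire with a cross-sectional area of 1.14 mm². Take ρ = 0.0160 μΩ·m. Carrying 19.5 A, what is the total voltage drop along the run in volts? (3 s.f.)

ρ = 0.0160 μΩ·m = 1.60×10^-8 Ω·m
Section 1: A_strand = π(3.7600e-04)² = 4.441e-07 m²; R₁ = ρL/(N·A_s) = (1.60×10^-8)(22.2)/(7×4.441e-07) = 0.1142 Ω
Section 2: A = 1.14 mm² = 1.140e-06 m²
R₂ = (1.60×10^-8)(2.94)/(1.140e-06) = 0.04126 Ω
R = R₁ + R₂ = 0.1555 Ω
V = IR = 19.5 × 0.1555 = 3.03 V

3.03 V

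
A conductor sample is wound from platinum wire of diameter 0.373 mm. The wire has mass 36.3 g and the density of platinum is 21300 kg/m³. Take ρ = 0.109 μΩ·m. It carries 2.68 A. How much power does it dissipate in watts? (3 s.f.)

ρ = 0.109 μΩ·m = 1.09×10^-7 Ω·m
A = π(d/2)² = π(1.8650e-04 m)² = 1.0927e-07 m²
L = m/(density·A) = 0.0363/(21300×1.0927e-07) = 15.6 m
R = ρL/A = (1.09×10^-7)(15.6)/(1.0927e-07) = 15.56 Ω
P = I²R = (2.68)² × 15.56 = 112 W

112 W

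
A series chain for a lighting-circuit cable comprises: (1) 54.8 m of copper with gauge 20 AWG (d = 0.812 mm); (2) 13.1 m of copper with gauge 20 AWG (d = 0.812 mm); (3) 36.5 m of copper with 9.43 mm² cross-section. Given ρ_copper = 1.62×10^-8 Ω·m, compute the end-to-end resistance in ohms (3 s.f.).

Seg 1: A = π(0.812/2 mm)² = π(4.0600e-04 m)² = 5.178e-07 m²
R_1 = (1.62×10^-8)(54.8)/(5.178e-07) = 1.714 Ω
Seg 2: A = π(0.812/2 mm)² = π(4.0600e-04 m)² = 5.178e-07 m²
R_2 = (1.62×10^-8)(13.1)/(5.178e-07) = 0.4098 Ω
Seg 3: A = 9.43 mm² = 9.430e-06 m²
R_3 = (1.62×10^-8)(36.5)/(9.430e-06) = 0.0627 Ω
R_total = R_1 + R_2 + R_3 = 2.19 Ω

2.19 Ω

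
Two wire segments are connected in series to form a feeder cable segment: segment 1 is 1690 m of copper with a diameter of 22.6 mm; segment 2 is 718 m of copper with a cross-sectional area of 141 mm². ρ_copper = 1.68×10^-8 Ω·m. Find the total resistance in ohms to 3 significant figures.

Segment 1: A = π(d/2)² = π(1.1300e-02 m)² = 4.011e-04 m²
R₁ = ρL/A = (1.68×10^-8)(1690)/(4.011e-04) = 0.07078 Ω
Segment 2: A = 141 mm² = 1.410e-04 m²
R₂ = (1.68×10^-8)(718)/(1.410e-04) = 0.08555 Ω
R = R₁ + R₂ = 0.156 Ω

0.156 Ω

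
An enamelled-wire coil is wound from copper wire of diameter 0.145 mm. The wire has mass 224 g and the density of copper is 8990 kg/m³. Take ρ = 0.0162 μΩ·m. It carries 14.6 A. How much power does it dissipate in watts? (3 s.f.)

3.16×10^5 W

ρ = 0.0162 μΩ·m = 1.62×10^-8 Ω·m
A = π(d/2)² = π(7.2500e-05 m)² = 1.6513e-08 m²
L = m/(density·A) = 0.224/(8990×1.6513e-08) = 1509 m
R = ρL/A = (1.62×10^-8)(1509)/(1.6513e-08) = 1480 Ω
P = I²R = (14.6)² × 1480 = 3.16×10^5 W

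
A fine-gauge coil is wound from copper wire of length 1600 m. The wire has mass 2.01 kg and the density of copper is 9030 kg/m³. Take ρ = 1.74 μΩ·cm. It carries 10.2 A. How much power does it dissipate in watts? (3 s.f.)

20800 W

ρ = 1.74 μΩ·cm = 1.74×10^-8 Ω·m
A = m/(density·L) = 2.01/(9030×1600) = 1.3912e-07 m²
R = ρL/A = (1.74×10^-8)(1600)/(1.3912e-07) = 200.1 Ω
P = I²R = (10.2)² × 200.1 = 20800 W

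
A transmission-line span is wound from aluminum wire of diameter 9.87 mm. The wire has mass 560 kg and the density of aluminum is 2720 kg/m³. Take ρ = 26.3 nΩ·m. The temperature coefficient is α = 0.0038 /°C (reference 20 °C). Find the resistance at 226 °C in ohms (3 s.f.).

ρ = 26.3 nΩ·m = 2.63×10^-8 Ω·m
A = π(d/2)² = π(4.9350e-03 m)² = 7.6511e-05 m²
L = m/(density·A) = 560/(2720×7.6511e-05) = 2691 m
R = ρL/A = (2.63×10^-8)(2691)/(7.6511e-05) = 0.925 Ω
R(226 °C) = 0.925 × (1 + 0.0038×206) = 1.65 Ω

1.65 Ω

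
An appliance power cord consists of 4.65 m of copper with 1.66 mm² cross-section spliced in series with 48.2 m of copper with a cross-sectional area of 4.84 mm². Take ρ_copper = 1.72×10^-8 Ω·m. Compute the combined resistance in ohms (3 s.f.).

Segment 1: A = 1.66 mm² = 1.660e-06 m²
R₁ = ρL/A = (1.72×10^-8)(4.65)/(1.660e-06) = 0.04818 Ω
Segment 2: A = 4.84 mm² = 4.840e-06 m²
R₂ = (1.72×10^-8)(48.2)/(4.840e-06) = 0.1713 Ω
R = R₁ + R₂ = 0.219 Ω

0.219 Ω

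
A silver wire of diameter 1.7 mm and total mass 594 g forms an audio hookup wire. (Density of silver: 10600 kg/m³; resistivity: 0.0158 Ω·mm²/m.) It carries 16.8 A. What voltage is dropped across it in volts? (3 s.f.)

2.89 V

ρ = 0.0158 Ω·mm²/m = 1.58×10^-8 Ω·m
A = π(d/2)² = π(8.5000e-04 m)² = 2.2698e-06 m²
L = m/(density·A) = 0.594/(10600×2.2698e-06) = 24.69 m
R = ρL/A = (1.58×10^-8)(24.69)/(2.2698e-06) = 0.1719 Ω
V = IR = 16.8 × 0.1719 = 2.89 V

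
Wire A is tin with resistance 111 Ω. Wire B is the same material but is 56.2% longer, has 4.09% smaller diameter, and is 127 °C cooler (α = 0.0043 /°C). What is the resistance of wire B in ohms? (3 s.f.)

85.6 Ω

R ∝ ρL/d² with ρ ∝ (1+αΔT), so R_B/R_A = (1 + 56.2/100) × (1 − 4.09/100)⁻² × (1 − 0.0043×127)
= 1.562 × 1.087 × 0.4539 = 0.7708
R_B = 0.7708 × 111 = 85.6 Ω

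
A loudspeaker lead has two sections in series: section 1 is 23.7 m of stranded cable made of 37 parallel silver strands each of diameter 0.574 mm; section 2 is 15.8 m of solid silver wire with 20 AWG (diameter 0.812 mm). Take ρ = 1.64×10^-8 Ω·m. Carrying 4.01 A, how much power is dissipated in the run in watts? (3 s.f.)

Section 1: A_strand = π(2.8700e-04)² = 2.588e-07 m²; R₁ = ρL/(N·A_s) = (1.64×10^-8)(23.7)/(37×2.588e-07) = 0.0406 Ω
Section 2: A = π(0.812/2 mm)² = π(4.0600e-04 m)² = 5.178e-07 m²
R₂ = (1.64×10^-8)(15.8)/(5.178e-07) = 0.5004 Ω
R = R₁ + R₂ = 0.541 Ω
P = I²R = (4.01)² × 0.541 = 8.70 W

8.70 W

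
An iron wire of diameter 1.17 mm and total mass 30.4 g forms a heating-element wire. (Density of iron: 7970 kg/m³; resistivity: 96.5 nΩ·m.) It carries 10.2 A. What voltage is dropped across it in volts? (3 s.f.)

3.25 V

ρ = 96.5 nΩ·m = 9.65×10^-8 Ω·m
A = π(d/2)² = π(5.8500e-04 m)² = 1.0751e-06 m²
L = m/(density·A) = 0.0304/(7970×1.0751e-06) = 3.548 m
R = ρL/A = (9.65×10^-8)(3.548)/(1.0751e-06) = 0.3184 Ω
V = IR = 10.2 × 0.3184 = 3.25 V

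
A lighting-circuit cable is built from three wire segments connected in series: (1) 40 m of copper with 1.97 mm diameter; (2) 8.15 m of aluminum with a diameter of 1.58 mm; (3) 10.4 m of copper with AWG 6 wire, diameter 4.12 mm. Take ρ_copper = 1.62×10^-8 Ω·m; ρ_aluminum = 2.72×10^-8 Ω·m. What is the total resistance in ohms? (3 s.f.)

Seg 1: A = π(d/2)² = π(9.8500e-04 m)² = 3.048e-06 m²
R_1 = (1.62×10^-8)(40)/(3.048e-06) = 0.2126 Ω
Seg 2: A = π(d/2)² = π(7.9000e-04 m)² = 1.961e-06 m²
R_2 = (2.72×10^-8)(8.15)/(1.961e-06) = 0.1131 Ω
Seg 3: A = π(4.12/2 mm)² = π(2.0600e-03 m)² = 1.333e-05 m²
R_3 = (1.62×10^-8)(10.4)/(1.333e-05) = 0.01264 Ω
R_total = R_1 + R_2 + R_3 = 0.338 Ω

0.338 Ω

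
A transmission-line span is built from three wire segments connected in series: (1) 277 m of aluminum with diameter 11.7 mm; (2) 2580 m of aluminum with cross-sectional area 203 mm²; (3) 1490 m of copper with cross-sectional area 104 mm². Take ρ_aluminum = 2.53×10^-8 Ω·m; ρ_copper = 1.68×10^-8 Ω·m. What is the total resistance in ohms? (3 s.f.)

0.627 Ω

Seg 1: A = π(d/2)² = π(5.8500e-03 m)² = 1.075e-04 m²
R_1 = (2.53×10^-8)(277)/(1.075e-04) = 0.06518 Ω
Seg 2: A = 203 mm² = 2.030e-04 m²
R_2 = (2.53×10^-8)(2580)/(2.030e-04) = 0.3215 Ω
Seg 3: A = 104 mm² = 1.040e-04 m²
R_3 = (1.68×10^-8)(1490)/(1.040e-04) = 0.2407 Ω
R_total = R_1 + R_2 + R_3 = 0.627 Ω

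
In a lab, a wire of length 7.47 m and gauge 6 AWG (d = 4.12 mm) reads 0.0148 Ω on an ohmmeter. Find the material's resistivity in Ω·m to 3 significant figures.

A = π(4.12/2 mm)² = π(2.0600e-03 m)² = 1.333e-05 m²
ρ = RA/L = (0.0148)(1.333e-05)/(7.47) = 2.64×10^-8 Ω·m

2.64×10^-8 Ω·m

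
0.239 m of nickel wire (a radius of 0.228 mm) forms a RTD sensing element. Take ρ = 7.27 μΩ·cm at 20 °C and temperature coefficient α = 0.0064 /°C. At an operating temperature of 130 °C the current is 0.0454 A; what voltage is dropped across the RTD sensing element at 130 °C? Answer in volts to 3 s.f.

0.00823 V

ρ = 7.27 μΩ·cm = 7.27×10^-8 Ω·m
A = πr² = π(2.2800e-04 m)² = 1.633e-07 m²
R₍20₎ = ρL/A = (7.27×10^-8)(0.239)/(1.633e-07) = 0.1064 Ω
R₍130₎ = R₍20₎(1 + αΔT) = 0.1064 × (1 + 0.0064×110) = 0.1813 Ω
V = IR = 0.0454 × 0.1813 = 0.00823 V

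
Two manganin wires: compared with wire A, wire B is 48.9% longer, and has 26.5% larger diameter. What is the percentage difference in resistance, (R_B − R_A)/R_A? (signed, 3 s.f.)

-6.95%

R ∝ L/d², so R_B/R_A = (1 + 48.9/100) × (1 + 26.5/100)⁻²
= 1.489 × 0.6249 = 0.9305
(R_B − R_A)/R_A = 0.9305 − 1 = -6.95%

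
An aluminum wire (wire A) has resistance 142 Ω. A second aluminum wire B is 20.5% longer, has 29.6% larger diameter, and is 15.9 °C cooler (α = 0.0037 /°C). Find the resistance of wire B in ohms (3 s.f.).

95.9 Ω

R ∝ ρL/d² with ρ ∝ (1+αΔT), so R_B/R_A = (1 + 20.5/100) × (1 + 29.6/100)⁻² × (1 − 0.0037×15.9)
= 1.205 × 0.5954 × 0.9412 = 0.6752
R_B = 0.6752 × 142 = 95.9 Ω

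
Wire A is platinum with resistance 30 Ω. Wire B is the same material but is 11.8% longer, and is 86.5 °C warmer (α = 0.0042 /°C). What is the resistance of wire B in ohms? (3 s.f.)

45.7 Ω

R ∝ ρL/d² with ρ ∝ (1+αΔT), so R_B/R_A = (1 + 11.8/100) × (1 + 0.0042×86.5)
= 1.118 × 1.363 = 1.524
R_B = 1.524 × 30 = 45.7 Ω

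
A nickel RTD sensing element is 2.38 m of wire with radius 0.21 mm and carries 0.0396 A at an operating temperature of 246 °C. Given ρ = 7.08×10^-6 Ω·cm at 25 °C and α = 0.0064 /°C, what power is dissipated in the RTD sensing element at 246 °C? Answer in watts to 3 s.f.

ρ = 7.08×10^-6 Ω·cm = 7.08×10^-8 Ω·m
A = πr² = π(2.1000e-04 m)² = 1.385e-07 m²
R₍25₎ = ρL/A = (7.08×10^-8)(2.38)/(1.385e-07) = 1.216 Ω
R₍246₎ = R₍25₎(1 + αΔT) = 1.216 × (1 + 0.0064×221) = 2.937 Ω
P = I²R = (0.0396)² × 2.937 = 0.00460 W

0.00460 W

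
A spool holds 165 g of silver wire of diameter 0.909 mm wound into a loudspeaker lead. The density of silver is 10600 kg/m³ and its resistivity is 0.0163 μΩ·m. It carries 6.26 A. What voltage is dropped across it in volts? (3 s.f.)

ρ = 0.0163 μΩ·m = 1.63×10^-8 Ω·m
A = π(d/2)² = π(4.5450e-04 m)² = 6.4896e-07 m²
L = m/(density·A) = 0.165/(10600×6.4896e-07) = 23.99 m
R = ρL/A = (1.63×10^-8)(23.99)/(6.4896e-07) = 0.6025 Ω
V = IR = 6.26 × 0.6025 = 3.77 V

3.77 V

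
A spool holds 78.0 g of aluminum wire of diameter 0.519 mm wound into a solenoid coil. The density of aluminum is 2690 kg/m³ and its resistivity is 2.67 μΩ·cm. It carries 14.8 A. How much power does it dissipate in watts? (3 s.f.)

ρ = 2.67 μΩ·cm = 2.67×10^-8 Ω·m
A = π(d/2)² = π(2.5950e-04 m)² = 2.1156e-07 m²
L = m/(density·A) = 0.078/(2690×2.1156e-07) = 137.1 m
R = ρL/A = (2.67×10^-8)(137.1)/(2.1156e-07) = 17.3 Ω
P = I²R = (14.8)² × 17.3 = 3790 W

3790 W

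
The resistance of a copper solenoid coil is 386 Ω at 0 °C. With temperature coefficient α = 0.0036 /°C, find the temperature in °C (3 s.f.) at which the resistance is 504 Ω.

84.9 °C

R = R₀(1 + α(T − T₀)) ⇒ T = T₀ + (R/R₀ − 1)/α
T = 0 + (504/386 − 1)/0.0036 = 0 + (0.3057)/0.0036 = 84.9 °C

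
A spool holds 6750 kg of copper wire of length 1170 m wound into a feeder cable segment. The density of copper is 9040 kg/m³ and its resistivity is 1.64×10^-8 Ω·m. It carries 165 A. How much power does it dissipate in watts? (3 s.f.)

819 W

A = m/(density·L) = 6750/(9040×1170) = 6.3819e-04 m²
R = ρL/A = (1.64×10^-8)(1170)/(6.3819e-04) = 0.03007 Ω
P = I²R = (165)² × 0.03007 = 819 W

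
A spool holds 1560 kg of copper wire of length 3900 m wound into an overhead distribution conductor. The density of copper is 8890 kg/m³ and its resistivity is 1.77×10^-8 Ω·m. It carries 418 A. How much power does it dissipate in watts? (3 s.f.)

2.68×10^5 W

A = m/(density·L) = 1560/(8890×3900) = 4.4994e-05 m²
R = ρL/A = (1.77×10^-8)(3900)/(4.4994e-05) = 1.534 Ω
P = I²R = (418)² × 1.534 = 2.68×10^5 W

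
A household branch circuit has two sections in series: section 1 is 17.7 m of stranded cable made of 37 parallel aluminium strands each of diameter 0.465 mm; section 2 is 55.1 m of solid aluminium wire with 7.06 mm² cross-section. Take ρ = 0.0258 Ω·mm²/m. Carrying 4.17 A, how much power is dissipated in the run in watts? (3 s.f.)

ρ = 0.0258 Ω·mm²/m = 2.58×10^-8 Ω·m
Section 1: A_strand = π(2.3250e-04)² = 1.698e-07 m²; R₁ = ρL/(N·A_s) = (2.58×10^-8)(17.7)/(37×1.698e-07) = 0.07268 Ω
Section 2: A = 7.06 mm² = 7.060e-06 m²
R₂ = (2.58×10^-8)(55.1)/(7.060e-06) = 0.2014 Ω
R = R₁ + R₂ = 0.274 Ω
P = I²R = (4.17)² × 0.274 = 4.77 W

4.77 W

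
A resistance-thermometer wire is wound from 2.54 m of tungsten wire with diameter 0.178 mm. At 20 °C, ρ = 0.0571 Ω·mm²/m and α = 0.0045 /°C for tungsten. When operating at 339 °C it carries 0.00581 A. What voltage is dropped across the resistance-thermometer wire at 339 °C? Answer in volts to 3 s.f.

0.0825 V

ρ = 0.0571 Ω·mm²/m = 5.71×10^-8 Ω·m
A = π(d/2)² = π(8.9000e-05 m)² = 2.488e-08 m²
R₍20₎ = ρL/A = (5.71×10^-8)(2.54)/(2.488e-08) = 5.828 Ω
R₍339₎ = R₍20₎(1 + αΔT) = 5.828 × (1 + 0.0045×319) = 14.19 Ω
V = IR = 0.00581 × 14.19 = 0.0825 V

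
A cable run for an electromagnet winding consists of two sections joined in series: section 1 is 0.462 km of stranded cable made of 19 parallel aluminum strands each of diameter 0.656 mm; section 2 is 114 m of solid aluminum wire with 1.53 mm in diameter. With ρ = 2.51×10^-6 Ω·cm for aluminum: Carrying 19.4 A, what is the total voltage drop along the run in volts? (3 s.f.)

65.2 V

ρ = 2.51×10^-6 Ω·cm = 2.51×10^-8 Ω·m
Section 1: A_strand = π(3.2800e-04)² = 3.380e-07 m²; R₁ = ρL/(N·A_s) = (2.51×10^-8)(462)/(19×3.380e-07) = 1.806 Ω
Section 2: A = π(d/2)² = π(7.6500e-04 m)² = 1.839e-06 m²
R₂ = (2.51×10^-8)(114)/(1.839e-06) = 1.556 Ω
R = R₁ + R₂ = 3.362 Ω
V = IR = 19.4 × 3.362 = 65.2 V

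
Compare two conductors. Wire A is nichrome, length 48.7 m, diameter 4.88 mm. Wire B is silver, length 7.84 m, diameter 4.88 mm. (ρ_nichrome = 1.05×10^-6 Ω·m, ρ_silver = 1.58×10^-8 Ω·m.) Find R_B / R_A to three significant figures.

R ∝ ρL/d², so R_B/R_A = (ρ_B/ρ_A) × (L_B/L_A)
= (1.58×10^-8/1.05×10^-6) × (7.84/48.7) = 0.00242

0.00242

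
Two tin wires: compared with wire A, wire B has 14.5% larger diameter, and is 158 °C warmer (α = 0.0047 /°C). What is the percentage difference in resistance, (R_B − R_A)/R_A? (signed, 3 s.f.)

32.9%

R ∝ ρL/d² with ρ ∝ (1+αΔT), so R_B/R_A = (1 + 14.5/100)⁻² × (1 + 0.0047×158)
= 0.7628 × 1.743 = 1.329
(R_B − R_A)/R_A = 1.329 − 1 = 32.9%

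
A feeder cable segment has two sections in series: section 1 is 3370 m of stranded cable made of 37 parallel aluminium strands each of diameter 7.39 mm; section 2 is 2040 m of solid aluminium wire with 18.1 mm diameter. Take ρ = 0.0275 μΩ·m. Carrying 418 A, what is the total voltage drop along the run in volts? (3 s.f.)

116 V

ρ = 0.0275 μΩ·m = 2.75×10^-8 Ω·m
Section 1: A_strand = π(3.6950e-03)² = 4.289e-05 m²; R₁ = ρL/(N·A_s) = (2.75×10^-8)(3370)/(37×4.289e-05) = 0.0584 Ω
Section 2: A = π(d/2)² = π(9.0500e-03 m)² = 2.573e-04 m²
R₂ = (2.75×10^-8)(2040)/(2.573e-04) = 0.218 Ω
R = R₁ + R₂ = 0.2764 Ω
V = IR = 418 × 0.2764 = 116 V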